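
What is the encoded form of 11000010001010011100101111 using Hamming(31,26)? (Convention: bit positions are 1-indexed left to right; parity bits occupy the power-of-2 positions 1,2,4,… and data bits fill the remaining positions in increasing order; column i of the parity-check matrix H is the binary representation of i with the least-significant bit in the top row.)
Codeword c = d · G (mod 2), d = 11000010001010011100101111:
  c[0] = d·G[:,0] = (11000010001010011100101111)·(11011010101101010101010101) mod 2 = 1+1+0+0+0+0+1+0+0+0+1+0+0+0+0+1+0+1+0+0+0+0+0+1+0+1 mod 2 = 0
  c[1] = d·G[:,1] = (11000010001010011100101111)·(10110110011011001100110011) mod 2 = 1+0+0+0+0+0+1+0+0+0+1+0+1+0+0+0+1+1+0+0+1+0+0+0+1+1 mod 2 = 1
  c[2] = d·G[:,2] = (11000010001010011100101111)·(10000000000000000000000000) mod 2 = 1+0+0+0+0+0+0+0+0+0+0+0+0+0+0+0+0+0+0+0+0+0+0+0+0+0 mod 2 = 1
  c[3] = d·G[:,3] = (11000010001010011100101111)·(01110001111000111100001111) mod 2 = 0+1+0+0+0+0+0+0+0+0+1+0+0+0+0+1+1+1+0+0+0+0+1+1+1+1 mod 2 = 1
  c[4] = d·G[:,4] = (11000010001010011100101111)·(01000000000000000000000000) mod 2 = 0+1+0+0+0+0+0+0+0+0+0+0+0+0+0+0+0+0+0+0+0+0+0+0+0+0 mod 2 = 1
  c[5] = d·G[:,5] = (11000010001010011100101111)·(00100000000000000000000000) mod 2 = 0+0+0+0+0+0+0+0+0+0+0+0+0+0+0+0+0+0+0+0+0+0+0+0+0+0 mod 2 = 0
  c[6] = d·G[:,6] = (11000010001010011100101111)·(00010000000000000000000000) mod 2 = 0+0+0+0+0+0+0+0+0+0+0+0+0+0+0+0+0+0+0+0+0+0+0+0+0+0 mod 2 = 0
  c[7] = d·G[:,7] = (11000010001010011100101111)·(00001111111000000011111111) mod 2 = 0+0+0+0+0+0+1+0+0+0+1+0+0+0+0+0+0+0+0+0+1+0+1+1+1+1 mod 2 = 1
  c[8] = d·G[:,8] = (11000010001010011100101111)·(00001000000000000000000000) mod 2 = 0+0+0+0+0+0+0+0+0+0+0+0+0+0+0+0+0+0+0+0+0+0+0+0+0+0 mod 2 = 0
  c[9] = d·G[:,9] = (11000010001010011100101111)·(00000100000000000000000000) mod 2 = 0+0+0+0+0+0+0+0+0+0+0+0+0+0+0+0+0+0+0+0+0+0+0+0+0+0 mod 2 = 0
  c[10] = d·G[:,10] = (11000010001010011100101111)·(00000010000000000000000000) mod 2 = 0+0+0+0+0+0+1+0+0+0+0+0+0+0+0+0+0+0+0+0+0+0+0+0+0+0 mod 2 = 1
  c[11] = d·G[:,11] = (11000010001010011100101111)·(00000001000000000000000000) mod 2 = 0+0+0+0+0+0+0+0+0+0+0+0+0+0+0+0+0+0+0+0+0+0+0+0+0+0 mod 2 = 0
  c[12] = d·G[:,12] = (11000010001010011100101111)·(00000000100000000000000000) mod 2 = 0+0+0+0+0+0+0+0+0+0+0+0+0+0+0+0+0+0+0+0+0+0+0+0+0+0 mod 2 = 0
  c[13] = d·G[:,13] = (11000010001010011100101111)·(00000000010000000000000000) mod 2 = 0+0+0+0+0+0+0+0+0+0+0+0+0+0+0+0+0+0+0+0+0+0+0+0+0+0 mod 2 = 0
  c[14] = d·G[:,14] = (11000010001010011100101111)·(00000000001000000000000000) mod 2 = 0+0+0+0+0+0+0+0+0+0+1+0+0+0+0+0+0+0+0+0+0+0+0+0+0+0 mod 2 = 1
  c[15] = d·G[:,15] = (11000010001010011100101111)·(00000000000111111111111111) mod 2 = 0+0+0+0+0+0+0+0+0+0+0+0+1+0+0+1+1+1+0+0+1+0+1+1+1+1 mod 2 = 1
  c[16] = d·G[:,16] = (11000010001010011100101111)·(00000000000100000000000000) mod 2 = 0+0+0+0+0+0+0+0+0+0+0+0+0+0+0+0+0+0+0+0+0+0+0+0+0+0 mod 2 = 0
  c[17] = d·G[:,17] = (11000010001010011100101111)·(00000000000010000000000000) mod 2 = 0+0+0+0+0+0+0+0+0+0+0+0+1+0+0+0+0+0+0+0+0+0+0+0+0+0 mod 2 = 1
  c[18] = d·G[:,18] = (11000010001010011100101111)·(00000000000001000000000000) mod 2 = 0+0+0+0+0+0+0+0+0+0+0+0+0+0+0+0+0+0+0+0+0+0+0+0+0+0 mod 2 = 0
  c[19] = d·G[:,19] = (11000010001010011100101111)·(00000000000000100000000000) mod 2 = 0+0+0+0+0+0+0+0+0+0+0+0+0+0+0+0+0+0+0+0+0+0+0+0+0+0 mod 2 = 0
  c[20] = d·G[:,20] = (11000010001010011100101111)·(00000000000000010000000000) mod 2 = 0+0+0+0+0+0+0+0+0+0+0+0+0+0+0+1+0+0+0+0+0+0+0+0+0+0 mod 2 = 1
  c[21] = d·G[:,21] = (11000010001010011100101111)·(00000000000000001000000000) mod 2 = 0+0+0+0+0+0+0+0+0+0+0+0+0+0+0+0+1+0+0+0+0+0+0+0+0+0 mod 2 = 1
  c[22] = d·G[:,22] = (11000010001010011100101111)·(00000000000000000100000000) mod 2 = 0+0+0+0+0+0+0+0+0+0+0+0+0+0+0+0+0+1+0+0+0+0+0+0+0+0 mod 2 = 1
  c[23] = d·G[:,23] = (11000010001010011100101111)·(00000000000000000010000000) mod 2 = 0+0+0+0+0+0+0+0+0+0+0+0+0+0+0+0+0+0+0+0+0+0+0+0+0+0 mod 2 = 0
  c[24] = d·G[:,24] = (11000010001010011100101111)·(00000000000000000001000000) mod 2 = 0+0+0+0+0+0+0+0+0+0+0+0+0+0+0+0+0+0+0+0+0+0+0+0+0+0 mod 2 = 0
  c[25] = d·G[:,25] = (11000010001010011100101111)·(00000000000000000000100000) mod 2 = 0+0+0+0+0+0+0+0+0+0+0+0+0+0+0+0+0+0+0+0+1+0+0+0+0+0 mod 2 = 1
  c[26] = d·G[:,26] = (11000010001010011100101111)·(00000000000000000000010000) mod 2 = 0+0+0+0+0+0+0+0+0+0+0+0+0+0+0+0+0+0+0+0+0+0+0+0+0+0 mod 2 = 0
  c[27] = d·G[:,27] = (11000010001010011100101111)·(00000000000000000000001000) mod 2 = 0+0+0+0+0+0+0+0+0+0+0+0+0+0+0+0+0+0+0+0+0+0+1+0+0+0 mod 2 = 1
  c[28] = d·G[:,28] = (11000010001010011100101111)·(00000000000000000000000100) mod 2 = 0+0+0+0+0+0+0+0+0+0+0+0+0+0+0+0+0+0+0+0+0+0+0+1+0+0 mod 2 = 1
  c[29] = d·G[:,29] = (11000010001010011100101111)·(00000000000000000000000010) mod 2 = 0+0+0+0+0+0+0+0+0+0+0+0+0+0+0+0+0+0+0+0+0+0+0+0+1+0 mod 2 = 1
  c[30] = d·G[:,30] = (11000010001010011100101111)·(00000000000000000000000001) mod 2 = 0+0+0+0+0+0+0+0+0+0+0+0+0+0+0+0+0+0+0+0+0+0+0+0+0+1 mod 2 = 1
Codeword = 0111100100100011010011100101111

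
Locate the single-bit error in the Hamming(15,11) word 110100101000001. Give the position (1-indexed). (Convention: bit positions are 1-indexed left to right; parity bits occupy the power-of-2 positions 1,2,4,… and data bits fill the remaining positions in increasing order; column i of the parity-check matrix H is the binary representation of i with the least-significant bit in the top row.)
Syndrome s = H · r^T (mod 2), r = 110100101000001:
  s[0] = (101010101010101)·(110100101000001) mod 2 = 1+0+0+0+0+0+1+0+1+0+0+0+0+0+1 mod 2 = 0
  s[1] = (011001100110011)·(110100101000001) mod 2 = 0+1+0+0+0+0+1+0+0+0+0+0+0+0+1 mod 2 = 1
  s[2] = (000111100001111)·(110100101000001) mod 2 = 0+0+0+1+0+0+1+0+0+0+0+0+0+0+1 mod 2 = 1
  s[3] = (000000011111111)·(110100101000001) mod 2 = 0+0+0+0+0+0+0+0+1+0+0+0+0+0+1 mod 2 = 0
Syndrome = 0110
Column i of H is the binary representation of i, so the syndrome is the binary index of the flipped bit.
Read s = 0110 with s[0] as LSB: 0·2^0 + 1·2^1 + 1·2^2 + 0·2^3 = 6.
Error is at bit position 6.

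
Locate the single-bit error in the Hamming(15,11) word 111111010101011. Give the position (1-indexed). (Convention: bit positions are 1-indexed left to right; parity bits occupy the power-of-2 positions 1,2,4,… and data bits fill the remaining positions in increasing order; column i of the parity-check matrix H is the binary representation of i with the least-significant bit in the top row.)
Syndrome s = H · r^T (mod 2), r = 111111010101011:
  s[0] = (101010101010101)·(111111010101011) mod 2 = 1+0+1+0+1+0+0+0+0+0+0+0+0+0+1 mod 2 = 0
  s[1] = (011001100110011)·(111111010101011) mod 2 = 0+1+1+0+0+1+0+0+0+1+0+0+0+1+1 mod 2 = 0
  s[2] = (000111100001111)·(111111010101011) mod 2 = 0+0+0+1+1+1+0+0+0+0+0+1+0+1+1 mod 2 = 0
  s[3] = (000000011111111)·(111111010101011) mod 2 = 0+0+0+0+0+0+0+1+0+1+0+1+0+1+1 mod 2 = 1
Syndrome = 0001
Column i of H is the binary representation of i, so the syndrome is the binary index of the flipped bit.
Read s = 0001 with s[0] as LSB: 0·2^0 + 0·2^1 + 0·2^2 + 1·2^3 = 8.
Error is at bit position 8.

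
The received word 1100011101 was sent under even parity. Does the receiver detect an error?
Sum of received bits: 1+1+0+0+0+1+1+1+0+1 = 6; 6 mod 2 = 0. Result is 0 → no error detected.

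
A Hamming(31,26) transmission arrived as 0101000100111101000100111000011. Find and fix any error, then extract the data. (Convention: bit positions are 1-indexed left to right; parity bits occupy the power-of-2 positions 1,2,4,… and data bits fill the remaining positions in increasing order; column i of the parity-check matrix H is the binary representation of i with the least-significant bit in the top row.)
Syndrome s = H · r^T (mod 2), r = 0101000100111101000100111000011:
  s[0] = (1010101010101010101010101010101)·(0101000100111101000100111000011) mod 2 = 0+0+0+0+0+0+0+0+0+0+1+0+1+0+0+0+0+0+0+0+0+0+1+0+1+0+0+0+0+0+1 mod 2 = 1
  s[1] = (0110011001100110011001100110011)·(0101000100111101000100111000011) mod 2 = 0+1+0+0+0+0+0+0+0+0+1+0+0+1+0+0+0+0+0+0+0+0+1+0+0+0+0+0+0+1+1 mod 2 = 0
  s[2] = (0001111000011110000111100001111)·(0101000100111101000100111000011) mod 2 = 0+0+0+1+0+0+0+0+0+0+0+1+1+1+0+0+0+0+0+1+0+0+1+0+0+0+0+0+0+1+1 mod 2 = 0
  s[3] = (0000000111111110000000011111111)·(0101000100111101000100111000011) mod 2 = 0+0+0+0+0+0+0+1+0+0+1+1+1+1+0+0+0+0+0+0+0+0+0+1+1+0+0+0+0+1+1 mod 2 = 1
  s[4] = (0000000000000001111111111111111)·(0101000100111101000100111000011) mod 2 = 0+0+0+0+0+0+0+0+0+0+0+0+0+0+0+1+0+0+0+1+0+0+1+1+1+0+0+0+0+1+1 mod 2 = 1
Syndrome = 10011
Column 25 of H equals this syndrome → error at bit 25 (1-indexed).
Flip bit 25: 0101000100111101000100111000011 → 0101000100111101000100110000011
Extract data bits at positions {3,5,6,7,9,10,11,12,13,14,15,17,18,19,20,21,22,23,24,25,26,27,28,29,30,31}: 00000011110000100110000011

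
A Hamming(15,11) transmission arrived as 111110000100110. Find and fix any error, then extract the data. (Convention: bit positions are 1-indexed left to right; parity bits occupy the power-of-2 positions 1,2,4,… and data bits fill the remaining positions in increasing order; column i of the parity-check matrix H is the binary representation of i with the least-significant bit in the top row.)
Syndrome s = H · r^T (mod 2), r = 111110000100110:
  s[0] = (101010101010101)·(111110000100110) mod 2 = 1+0+1+0+1+0+0+0+0+0+0+0+1+0+0 mod 2 = 0
  s[1] = (011001100110011)·(111110000100110) mod 2 = 0+1+1+0+0+0+0+0+0+1+0+0+0+1+0 mod 2 = 0
  s[2] = (000111100001111)·(111110000100110) mod 2 = 0+0+0+1+1+0+0+0+0+0+0+0+1+1+0 mod 2 = 0
  s[3] = (000000011111111)·(111110000100110) mod 2 = 0+0+0+0+0+0+0+0+0+1+0+0+1+1+0 mod 2 = 1
Syndrome = 0001
Column 8 of H equals this syndrome → error at bit 8 (1-indexed).
Flip bit 8: 111110000100110 → 111110010100110
Extract data bits at positions {3,5,6,7,9,10,11,12,13,14,15}: 11000100110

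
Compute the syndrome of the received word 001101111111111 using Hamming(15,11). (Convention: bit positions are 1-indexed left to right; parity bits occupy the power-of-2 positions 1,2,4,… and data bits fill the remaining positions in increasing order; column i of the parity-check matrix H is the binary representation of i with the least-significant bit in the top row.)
Syndrome s = H · r^T (mod 2), r = 001101111111111:
  s[0] = (101010101010101)·(001101111111111) mod 2 = 0+0+1+0+0+0+1+0+1+0+1+0+1+0+1 mod 2 = 0
  s[1] = (011001100110011)·(001101111111111) mod 2 = 0+0+1+0+0+1+1+0+0+1+1+0+0+1+1 mod 2 = 1
  s[2] = (000111100001111)·(001101111111111) mod 2 = 0+0+0+1+0+1+1+0+0+0+0+1+1+1+1 mod 2 = 1
  s[3] = (000000011111111)·(001101111111111) mod 2 = 0+0+0+0+0+0+0+1+1+1+1+1+1+1+1 mod 2 = 0
Syndrome = 0110
Non-zero syndrome: error at position 6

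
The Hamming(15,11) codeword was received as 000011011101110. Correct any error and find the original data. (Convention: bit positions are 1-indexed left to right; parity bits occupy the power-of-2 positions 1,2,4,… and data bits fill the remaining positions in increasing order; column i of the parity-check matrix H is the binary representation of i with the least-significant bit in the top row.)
Syndrome s = H · r^T (mod 2), r = 000011011101110:
  s[0] = (101010101010101)·(000011011101110) mod 2 = 0+0+0+0+1+0+0+0+1+0+0+0+1+0+0 mod 2 = 1
  s[1] = (011001100110011)·(000011011101110) mod 2 = 0+0+0+0+0+1+0+0+0+1+0+0+0+1+0 mod 2 = 1
  s[2] = (000111100001111)·(000011011101110) mod 2 = 0+0+0+0+1+1+0+0+0+0+0+1+1+1+0 mod 2 = 1
  s[3] = (000000011111111)·(000011011101110) mod 2 = 0+0+0+0+0+0+0+1+1+1+0+1+1+1+0 mod 2 = 0
Syndrome = 1110
Column 7 of H equals this syndrome → error at bit 7 (1-indexed).
Flip bit 7: 000011011101110 → 000011111101110
Extract data bits at positions {3,5,6,7,9,10,11,12,13,14,15}: 01111101110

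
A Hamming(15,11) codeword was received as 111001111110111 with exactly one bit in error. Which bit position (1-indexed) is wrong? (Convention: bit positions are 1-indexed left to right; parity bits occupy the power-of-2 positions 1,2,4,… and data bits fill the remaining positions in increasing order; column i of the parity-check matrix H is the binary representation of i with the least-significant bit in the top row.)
Syndrome s = H · r^T (mod 2), r = 111001111110111:
  s[0] = (101010101010101)·(111001111110111) mod 2 = 1+0+1+0+0+0+1+0+1+0+1+0+1+0+1 mod 2 = 1
  s[1] = (011001100110011)·(111001111110111) mod 2 = 0+1+1+0+0+1+1+0+0+1+1+0+0+1+1 mod 2 = 0
  s[2] = (000111100001111)·(111001111110111) mod 2 = 0+0+0+0+0+1+1+0+0+0+0+0+1+1+1 mod 2 = 1
  s[3] = (000000011111111)·(111001111110111) mod 2 = 0+0+0+0+0+0+0+1+1+1+1+0+1+1+1 mod 2 = 1
Syndrome = 1011
Column i of H is the binary representation of i, so the syndrome is the binary index of the flipped bit.
Read s = 1011 with s[0] as LSB: 1·2^0 + 0·2^1 + 1·2^2 + 1·2^3 = 13.
Error is at bit position 13.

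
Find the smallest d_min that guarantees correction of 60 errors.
Correcting t errors requires d_min ≥ 2t + 1 = 2·60 + 1 = 121.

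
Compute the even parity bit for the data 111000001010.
Sum of data bits: 1+1+1+0+0+0+0+0+1+0+1+0 = 5.
5 mod 2 = 1, so parity bit = 1.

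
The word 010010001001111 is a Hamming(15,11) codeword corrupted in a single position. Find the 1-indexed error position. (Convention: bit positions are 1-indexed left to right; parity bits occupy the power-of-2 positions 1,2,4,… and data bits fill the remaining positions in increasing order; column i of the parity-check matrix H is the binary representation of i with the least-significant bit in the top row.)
Syndrome s = H · r^T (mod 2), r = 010010001001111:
  s[0] = (101010101010101)·(010010001001111) mod 2 = 0+0+0+0+1+0+0+0+1+0+0+0+1+0+1 mod 2 = 0
  s[1] = (011001100110011)·(010010001001111) mod 2 = 0+1+0+0+0+0+0+0+0+0+0+0+0+1+1 mod 2 = 1
  s[2] = (000111100001111)·(010010001001111) mod 2 = 0+0+0+0+1+0+0+0+0+0+0+1+1+1+1 mod 2 = 1
  s[3] = (000000011111111)·(010010001001111) mod 2 = 0+0+0+0+0+0+0+0+1+0+0+1+1+1+1 mod 2 = 1
Syndrome = 0111
Column i of H is the binary representation of i, so the syndrome is the binary index of the flipped bit.
Read s = 0111 with s[0] as LSB: 0·2^0 + 1·2^1 + 1·2^2 + 1·2^3 = 14.
Error is at bit position 14.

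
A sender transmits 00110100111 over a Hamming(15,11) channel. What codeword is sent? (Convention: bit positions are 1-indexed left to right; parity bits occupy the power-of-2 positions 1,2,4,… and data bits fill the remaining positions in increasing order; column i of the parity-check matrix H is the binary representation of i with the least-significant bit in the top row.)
Codeword c = d · G (mod 2), d = 00110100111:
  c[0] = d·G[:,0] = (00110100111)·(11011010101) mod 2 = 0+0+0+1+0+0+0+0+1+0+1 mod 2 = 1
  c[1] = d·G[:,1] = (00110100111)·(10110110011) mod 2 = 0+0+1+1+0+1+0+0+0+1+1 mod 2 = 1
  c[2] = d·G[:,2] = (00110100111)·(10000000000) mod 2 = 0+0+0+0+0+0+0+0+0+0+0 mod 2 = 0
  c[3] = d·G[:,3] = (00110100111)·(01110001111) mod 2 = 0+0+1+1+0+0+0+0+1+1+1 mod 2 = 1
  c[4] = d·G[:,4] = (00110100111)·(01000000000) mod 2 = 0+0+0+0+0+0+0+0+0+0+0 mod 2 = 0
  c[5] = d·G[:,5] = (00110100111)·(00100000000) mod 2 = 0+0+1+0+0+0+0+0+0+0+0 mod 2 = 1
  c[6] = d·G[:,6] = (00110100111)·(00010000000) mod 2 = 0+0+0+1+0+0+0+0+0+0+0 mod 2 = 1
  c[7] = d·G[:,7] = (00110100111)·(00001111111) mod 2 = 0+0+0+0+0+1+0+0+1+1+1 mod 2 = 0
  c[8] = d·G[:,8] = (00110100111)·(00001000000) mod 2 = 0+0+0+0+0+0+0+0+0+0+0 mod 2 = 0
  c[9] = d·G[:,9] = (00110100111)·(00000100000) mod 2 = 0+0+0+0+0+1+0+0+0+0+0 mod 2 = 1
  c[10] = d·G[:,10] = (00110100111)·(00000010000) mod 2 = 0+0+0+0+0+0+0+0+0+0+0 mod 2 = 0
  c[11] = d·G[:,11] = (00110100111)·(00000001000) mod 2 = 0+0+0+0+0+0+0+0+0+0+0 mod 2 = 0
  c[12] = d·G[:,12] = (00110100111)·(00000000100) mod 2 = 0+0+0+0+0+0+0+0+1+0+0 mod 2 = 1
  c[13] = d·G[:,13] = (00110100111)·(00000000010) mod 2 = 0+0+0+0+0+0+0+0+0+1+0 mod 2 = 1
  c[14] = d·G[:,14] = (00110100111)·(00000000001) mod 2 = 0+0+0+0+0+0+0+0+0+0+1 mod 2 = 1
Codeword = 110101100100111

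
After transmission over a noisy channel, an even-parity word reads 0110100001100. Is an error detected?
Sum of received bits: 0+1+1+0+1+0+0+0+0+1+1+0+0 = 5; 5 mod 2 = 1. Result is 1 ≠ 0 → error detected.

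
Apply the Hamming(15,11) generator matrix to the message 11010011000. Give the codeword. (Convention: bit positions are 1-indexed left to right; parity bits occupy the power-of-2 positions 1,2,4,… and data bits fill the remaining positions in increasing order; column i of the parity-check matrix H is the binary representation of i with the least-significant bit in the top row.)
Codeword c = d · G (mod 2), d = 11010011000:
  c[0] = d·G[:,0] = (11010011000)·(11011010101) mod 2 = 1+1+0+1+0+0+1+0+0+0+0 mod 2 = 0
  c[1] = d·G[:,1] = (11010011000)·(10110110011) mod 2 = 1+0+0+1+0+0+1+0+0+0+0 mod 2 = 1
  c[2] = d·G[:,2] = (11010011000)·(10000000000) mod 2 = 1+0+0+0+0+0+0+0+0+0+0 mod 2 = 1
  c[3] = d·G[:,3] = (11010011000)·(01110001111) mod 2 = 0+1+0+1+0+0+0+1+0+0+0 mod 2 = 1
  c[4] = d·G[:,4] = (11010011000)·(01000000000) mod 2 = 0+1+0+0+0+0+0+0+0+0+0 mod 2 = 1
  c[5] = d·G[:,5] = (11010011000)·(00100000000) mod 2 = 0+0+0+0+0+0+0+0+0+0+0 mod 2 = 0
  c[6] = d·G[:,6] = (11010011000)·(00010000000) mod 2 = 0+0+0+1+0+0+0+0+0+0+0 mod 2 = 1
  c[7] = d·G[:,7] = (11010011000)·(00001111111) mod 2 = 0+0+0+0+0+0+1+1+0+0+0 mod 2 = 0
  c[8] = d·G[:,8] = (11010011000)·(00001000000) mod 2 = 0+0+0+0+0+0+0+0+0+0+0 mod 2 = 0
  c[9] = d·G[:,9] = (11010011000)·(00000100000) mod 2 = 0+0+0+0+0+0+0+0+0+0+0 mod 2 = 0
  c[10] = d·G[:,10] = (11010011000)·(00000010000) mod 2 = 0+0+0+0+0+0+1+0+0+0+0 mod 2 = 1
  c[11] = d·G[:,11] = (11010011000)·(00000001000) mod 2 = 0+0+0+0+0+0+0+1+0+0+0 mod 2 = 1
  c[12] = d·G[:,12] = (11010011000)·(00000000100) mod 2 = 0+0+0+0+0+0+0+0+0+0+0 mod 2 = 0
  c[13] = d·G[:,13] = (11010011000)·(00000000010) mod 2 = 0+0+0+0+0+0+0+0+0+0+0 mod 2 = 0
  c[14] = d·G[:,14] = (11010011000)·(00000000001) mod 2 = 0+0+0+0+0+0+0+0+0+0+0 mod 2 = 0
Codeword = 011110100011000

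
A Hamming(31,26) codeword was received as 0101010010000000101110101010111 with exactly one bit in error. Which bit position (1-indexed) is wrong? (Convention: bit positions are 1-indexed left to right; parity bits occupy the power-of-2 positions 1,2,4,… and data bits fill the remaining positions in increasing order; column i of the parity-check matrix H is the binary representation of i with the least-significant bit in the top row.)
Syndrome s = H · r^T (mod 2), r = 0101010010000000101110101010111:
  s[0] = (1010101010101010101010101010101)·(0101010010000000101110101010111) mod 2 = 0+0+0+0+0+0+0+0+1+0+0+0+0+0+0+0+1+0+1+0+1+0+1+0+1+0+1+0+1+0+1 mod 2 = 1
  s[1] = (0110011001100110011001100110011)·(0101010010000000101110101010111) mod 2 = 0+1+0+0+0+1+0+0+0+0+0+0+0+0+0+0+0+0+1+0+0+0+1+0+0+0+1+0+0+1+1 mod 2 = 1
  s[2] = (0001111000011110000111100001111)·(0101010010000000101110101010111) mod 2 = 0+0+0+1+0+1+0+0+0+0+0+0+0+0+0+0+0+0+0+1+1+0+1+0+0+0+0+0+1+1+1 mod 2 = 0
  s[3] = (0000000111111110000000011111111)·(0101010010000000101110101010111) mod 2 = 0+0+0+0+0+0+0+0+1+0+0+0+0+0+0+0+0+0+0+0+0+0+0+0+1+0+1+0+1+1+1 mod 2 = 0
  s[4] = (0000000000000001111111111111111)·(0101010010000000101110101010111) mod 2 = 0+0+0+0+0+0+0+0+0+0+0+0+0+0+0+0+1+0+1+1+1+0+1+0+1+0+1+0+1+1+1 mod 2 = 0
Syndrome = 11000
Column i of H is the binary representation of i, so the syndrome is the binary index of the flipped bit.
Read s = 11000 with s[0] as LSB: 1·2^0 + 1·2^1 + 0·2^2 + 0·2^3 + 0·2^4 = 3.
Error is at bit position 3.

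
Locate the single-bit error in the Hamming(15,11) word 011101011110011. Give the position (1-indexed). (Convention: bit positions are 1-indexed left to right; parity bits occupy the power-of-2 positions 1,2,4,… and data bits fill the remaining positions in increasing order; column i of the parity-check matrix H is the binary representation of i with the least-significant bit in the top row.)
Syndrome s = H · r^T (mod 2), r = 011101011110011:
  s[0] = (101010101010101)·(011101011110011) mod 2 = 0+0+1+0+0+0+0+0+1+0+1+0+0+0+1 mod 2 = 0
  s[1] = (011001100110011)·(011101011110011) mod 2 = 0+1+1+0+0+1+0+0+0+1+1+0+0+1+1 mod 2 = 1
  s[2] = (000111100001111)·(011101011110011) mod 2 = 0+0+0+1+0+1+0+0+0+0+0+0+0+1+1 mod 2 = 0
  s[3] = (000000011111111)·(011101011110011) mod 2 = 0+0+0+0+0+0+0+1+1+1+1+0+0+1+1 mod 2 = 0
Syndrome = 0100
Column i of H is the binary representation of i, so the syndrome is the binary index of the flipped bit.
Read s = 0100 with s[0] as LSB: 0·2^0 + 1·2^1 + 0·2^2 + 0·2^3 = 2.
Error is at bit position 2.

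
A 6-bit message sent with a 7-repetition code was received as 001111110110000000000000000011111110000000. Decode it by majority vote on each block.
Split into 7-bit blocks and majority-vote each:
  block 1 = 0011111: 5 ones, 2 zeros → 1
  block 2 = 1011000: 3 ones, 4 zeros → 0
  block 3 = 0000000: 0 ones, 7 zeros → 0
  block 4 = 0000000: 0 ones, 7 zeros → 0
  block 5 = 1111111: 7 ones, 0 zeros → 1
  block 6 = 0000000: 0 ones, 7 zeros → 0
Decoded = 100010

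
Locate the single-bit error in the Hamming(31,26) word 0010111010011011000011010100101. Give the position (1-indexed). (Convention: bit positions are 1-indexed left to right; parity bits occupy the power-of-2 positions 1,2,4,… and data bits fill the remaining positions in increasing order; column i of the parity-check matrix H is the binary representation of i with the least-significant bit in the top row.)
Syndrome s = H · r^T (mod 2), r = 0010111010011011000011010100101:
  s[0] = (1010101010101010101010101010101)·(0010111010011011000011010100101) mod 2 = 0+0+1+0+1+0+1+0+1+0+0+0+1+0+1+0+0+0+0+0+1+0+0+0+0+0+0+0+1+0+1 mod 2 = 1
  s[1] = (0110011001100110011001100110011)·(0010111010011011000011010100101) mod 2 = 0+0+1+0+0+1+1+0+0+0+0+0+0+0+1+0+0+0+0+0+0+1+0+0+0+1+0+0+0+0+1 mod 2 = 1
  s[2] = (0001111000011110000111100001111)·(0010111010011011000011010100101) mod 2 = 0+0+0+0+1+1+1+0+0+0+0+1+1+0+1+0+0+0+0+0+1+1+0+0+0+0+0+0+1+0+1 mod 2 = 0
  s[3] = (0000000111111110000000011111111)·(0010111010011011000011010100101) mod 2 = 0+0+0+0+0+0+0+0+1+0+0+1+1+0+1+0+0+0+0+0+0+0+0+1+0+1+0+0+1+0+1 mod 2 = 0
  s[4] = (0000000000000001111111111111111)·(0010111010011011000011010100101) mod 2 = 0+0+0+0+0+0+0+0+0+0+0+0+0+0+0+1+0+0+0+0+1+1+0+1+0+1+0+0+1+0+1 mod 2 = 1
Syndrome = 11001
Column i of H is the binary representation of i, so the syndrome is the binary index of the flipped bit.
Read s = 11001 with s[0] as LSB: 1·2^0 + 1·2^1 + 0·2^2 + 0·2^3 + 1·2^4 = 19.
Error is at bit position 19.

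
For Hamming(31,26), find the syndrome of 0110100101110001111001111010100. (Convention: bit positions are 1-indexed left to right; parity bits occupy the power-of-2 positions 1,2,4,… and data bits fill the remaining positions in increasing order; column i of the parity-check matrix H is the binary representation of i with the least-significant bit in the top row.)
Syndrome s = H · r^T (mod 2), r = 0110100101110001111001111010100:
  s[0] = (1010101010101010101010101010101)·(0110100101110001111001111010100) mod 2 = 0+0+1+0+1+0+0+0+0+0+1+0+0+0+0+0+1+0+1+0+0+0+1+0+1+0+1+0+1+0+0 mod 2 = 1
  s[1] = (0110011001100110011001100110011)·(0110100101110001111001111010100) mod 2 = 0+1+1+0+0+0+0+0+0+1+1+0+0+0+0+0+0+1+1+0+0+1+1+0+0+0+1+0+0+0+0 mod 2 = 1
  s[2] = (0001111000011110000111100001111)·(0110100101110001111001111010100) mod 2 = 0+0+0+0+1+0+0+0+0+0+0+1+0+0+0+0+0+0+0+0+0+1+1+0+0+0+0+0+1+0+0 mod 2 = 1
  s[3] = (0000000111111110000000011111111)·(0110100101110001111001111010100) mod 2 = 0+0+0+0+0+0+0+1+0+1+1+1+0+0+0+0+0+0+0+0+0+0+0+1+1+0+1+0+1+0+0 mod 2 = 0
  s[4] = (0000000000000001111111111111111)·(0110100101110001111001111010100) mod 2 = 0+0+0+0+0+0+0+0+0+0+0+0+0+0+0+1+1+1+1+0+0+1+1+1+1+0+1+0+1+0+0 mod 2 = 0
Syndrome = 11100
Non-zero syndrome: error at position 7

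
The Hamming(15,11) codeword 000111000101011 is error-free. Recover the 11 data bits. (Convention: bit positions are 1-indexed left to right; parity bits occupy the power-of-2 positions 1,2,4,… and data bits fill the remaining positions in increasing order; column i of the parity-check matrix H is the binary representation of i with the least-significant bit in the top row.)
Parity bits occupy power-of-2 positions; data bits are at positions {3,5,6,7,9,10,11,12,13,14,15} (1-indexed).
Extract: c[3]=0 c[5]=1 c[6]=1 c[7]=0 c[9]=0 c[10]=1 c[11]=0 c[12]=1 c[13]=0 c[14]=1 c[15]=1
Data = 01100101011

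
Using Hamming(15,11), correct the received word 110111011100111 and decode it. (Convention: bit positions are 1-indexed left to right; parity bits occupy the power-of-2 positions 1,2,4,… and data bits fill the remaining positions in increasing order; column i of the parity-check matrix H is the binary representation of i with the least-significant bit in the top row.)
Syndrome s = H · r^T (mod 2), r = 110111011100111:
  s[0] = (101010101010101)·(110111011100111) mod 2 = 1+0+0+0+1+0+0+0+1+0+0+0+1+0+1 mod 2 = 1
  s[1] = (011001100110011)·(110111011100111) mod 2 = 0+1+0+0+0+1+0+0+0+1+0+0+0+1+1 mod 2 = 1
  s[2] = (000111100001111)·(110111011100111) mod 2 = 0+0+0+1+1+1+0+0+0+0+0+0+1+1+1 mod 2 = 0
  s[3] = (000000011111111)·(110111011100111) mod 2 = 0+0+0+0+0+0+0+1+1+1+0+0+1+1+1 mod 2 = 0
Syndrome = 1100
Column 3 of H equals this syndrome → error at bit 3 (1-indexed).
Flip bit 3: 110111011100111 → 111111011100111
Extract data bits at positions {3,5,6,7,9,10,11,12,13,14,15}: 11101100111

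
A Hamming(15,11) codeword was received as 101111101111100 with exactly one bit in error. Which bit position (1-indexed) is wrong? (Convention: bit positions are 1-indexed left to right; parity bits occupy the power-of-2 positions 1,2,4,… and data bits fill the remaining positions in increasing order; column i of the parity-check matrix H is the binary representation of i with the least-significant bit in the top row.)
Syndrome s = H · r^T (mod 2), r = 101111101111100:
  s[0] = (101010101010101)·(101111101111100) mod 2 = 1+0+1+0+1+0+1+0+1+0+1+0+1+0+0 mod 2 = 1
  s[1] = (011001100110011)·(101111101111100) mod 2 = 0+0+1+0+0+1+1+0+0+1+1+0+0+0+0 mod 2 = 1
  s[2] = (000111100001111)·(101111101111100) mod 2 = 0+0+0+1+1+1+1+0+0+0+0+1+1+0+0 mod 2 = 0
  s[3] = (000000011111111)·(101111101111100) mod 2 = 0+0+0+0+0+0+0+0+1+1+1+1+1+0+0 mod 2 = 1
Syndrome = 1101
Column i of H is the binary representation of i, so the syndrome is the binary index of the flipped bit.
Read s = 1101 with s[0] as LSB: 1·2^0 + 1·2^1 + 0·2^2 + 1·2^3 = 11.
Error is at bit position 11.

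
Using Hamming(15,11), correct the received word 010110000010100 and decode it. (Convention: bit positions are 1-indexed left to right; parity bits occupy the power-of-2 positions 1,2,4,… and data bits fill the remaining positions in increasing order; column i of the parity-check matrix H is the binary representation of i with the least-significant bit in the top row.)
Syndrome s = H · r^T (mod 2), r = 010110000010100:
  s[0] = (101010101010101)·(010110000010100) mod 2 = 0+0+0+0+1+0+0+0+0+0+1+0+1+0+0 mod 2 = 1
  s[1] = (011001100110011)·(010110000010100) mod 2 = 0+1+0+0+0+0+0+0+0+0+1+0+0+0+0 mod 2 = 0
  s[2] = (000111100001111)·(010110000010100) mod 2 = 0+0+0+1+1+0+0+0+0+0+0+0+1+0+0 mod 2 = 1
  s[3] = (000000011111111)·(010110000010100) mod 2 = 0+0+0+0+0+0+0+0+0+0+1+0+1+0+0 mod 2 = 0
Syndrome = 1010
Column 5 of H equals this syndrome → error at bit 5 (1-indexed).
Flip bit 5: 010110000010100 → 010100000010100
Extract data bits at positions {3,5,6,7,9,10,11,12,13,14,15}: 00000010100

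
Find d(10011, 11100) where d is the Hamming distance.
XOR = 01111, count of 1s = 4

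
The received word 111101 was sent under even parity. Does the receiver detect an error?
Sum of received bits: 1+1+1+1+0+1 = 5; 5 mod 2 = 1. Result is 1 ≠ 0 → error detected.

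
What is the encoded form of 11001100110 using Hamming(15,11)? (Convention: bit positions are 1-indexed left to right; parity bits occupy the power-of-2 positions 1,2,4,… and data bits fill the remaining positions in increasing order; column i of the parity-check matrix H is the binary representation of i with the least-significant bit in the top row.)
Codeword c = d · G (mod 2), d = 11001100110:
  c[0] = d·G[:,0] = (11001100110)·(11011010101) mod 2 = 1+1+0+0+1+0+0+0+1+0+0 mod 2 = 0
  c[1] = d·G[:,1] = (11001100110)·(10110110011) mod 2 = 1+0+0+0+0+1+0+0+0+1+0 mod 2 = 1
  c[2] = d·G[:,2] = (11001100110)·(10000000000) mod 2 = 1+0+0+0+0+0+0+0+0+0+0 mod 2 = 1
  c[3] = d·G[:,3] = (11001100110)·(01110001111) mod 2 = 0+1+0+0+0+0+0+0+1+1+0 mod 2 = 1
  c[4] = d·G[:,4] = (11001100110)·(01000000000) mod 2 = 0+1+0+0+0+0+0+0+0+0+0 mod 2 = 1
  c[5] = d·G[:,5] = (11001100110)·(00100000000) mod 2 = 0+0+0+0+0+0+0+0+0+0+0 mod 2 = 0
  c[6] = d·G[:,6] = (11001100110)·(00010000000) mod 2 = 0+0+0+0+0+0+0+0+0+0+0 mod 2 = 0
  c[7] = d·G[:,7] = (11001100110)·(00001111111) mod 2 = 0+0+0+0+1+1+0+0+1+1+0 mod 2 = 0
  c[8] = d·G[:,8] = (11001100110)·(00001000000) mod 2 = 0+0+0+0+1+0+0+0+0+0+0 mod 2 = 1
  c[9] = d·G[:,9] = (11001100110)·(00000100000) mod 2 = 0+0+0+0+0+1+0+0+0+0+0 mod 2 = 1
  c[10] = d·G[:,10] = (11001100110)·(00000010000) mod 2 = 0+0+0+0+0+0+0+0+0+0+0 mod 2 = 0
  c[11] = d·G[:,11] = (11001100110)·(00000001000) mod 2 = 0+0+0+0+0+0+0+0+0+0+0 mod 2 = 0
  c[12] = d·G[:,12] = (11001100110)·(00000000100) mod 2 = 0+0+0+0+0+0+0+0+1+0+0 mod 2 = 1
  c[13] = d·G[:,13] = (11001100110)·(00000000010) mod 2 = 0+0+0+0+0+0+0+0+0+1+0 mod 2 = 1
  c[14] = d·G[:,14] = (11001100110)·(00000000001) mod 2 = 0+0+0+0+0+0+0+0+0+0+0 mod 2 = 0
Codeword = 011110001100110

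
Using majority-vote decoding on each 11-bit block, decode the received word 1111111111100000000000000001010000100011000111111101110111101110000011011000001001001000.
Split into 11-bit blocks and majority-vote each:
  block 1 = 11111111111: 11 ones, 0 zeros → 1
  block 2 = 00000000000: 0 ones, 11 zeros → 0
  block 3 = 00000101000: 2 ones, 9 zeros → 0
  block 4 = 01000110001: 4 ones, 7 zeros → 0
  block 5 = 11111101110: 9 ones, 2 zeros → 1
  block 6 = 11110111000: 7 ones, 4 zeros → 1
  block 7 = 00110110000: 4 ones, 7 zeros → 0
  block 8 = 01001001000: 3 ones, 8 zeros → 0
Decoded = 10001100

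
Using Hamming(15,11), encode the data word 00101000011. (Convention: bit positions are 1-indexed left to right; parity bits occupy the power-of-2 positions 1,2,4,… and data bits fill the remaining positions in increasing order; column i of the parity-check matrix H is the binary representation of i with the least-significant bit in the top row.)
Codeword c = d · G (mod 2), d = 00101000011:
  c[0] = d·G[:,0] = (00101000011)·(11011010101) mod 2 = 0+0+0+0+1+0+0+0+0+0+1 mod 2 = 0
  c[1] = d·G[:,1] = (00101000011)·(10110110011) mod 2 = 0+0+1+0+0+0+0+0+0+1+1 mod 2 = 1
  c[2] = d·G[:,2] = (00101000011)·(10000000000) mod 2 = 0+0+0+0+0+0+0+0+0+0+0 mod 2 = 0
  c[3] = d·G[:,3] = (00101000011)·(01110001111) mod 2 = 0+0+1+0+0+0+0+0+0+1+1 mod 2 = 1
  c[4] = d·G[:,4] = (00101000011)·(01000000000) mod 2 = 0+0+0+0+0+0+0+0+0+0+0 mod 2 = 0
  c[5] = d·G[:,5] = (00101000011)·(00100000000) mod 2 = 0+0+1+0+0+0+0+0+0+0+0 mod 2 = 1
  c[6] = d·G[:,6] = (00101000011)·(00010000000) mod 2 = 0+0+0+0+0+0+0+0+0+0+0 mod 2 = 0
  c[7] = d·G[:,7] = (00101000011)·(00001111111) mod 2 = 0+0+0+0+1+0+0+0+0+1+1 mod 2 = 1
  c[8] = d·G[:,8] = (00101000011)·(00001000000) mod 2 = 0+0+0+0+1+0+0+0+0+0+0 mod 2 = 1
  c[9] = d·G[:,9] = (00101000011)·(00000100000) mod 2 = 0+0+0+0+0+0+0+0+0+0+0 mod 2 = 0
  c[10] = d·G[:,10] = (00101000011)·(00000010000) mod 2 = 0+0+0+0+0+0+0+0+0+0+0 mod 2 = 0
  c[11] = d·G[:,11] = (00101000011)·(00000001000) mod 2 = 0+0+0+0+0+0+0+0+0+0+0 mod 2 = 0
  c[12] = d·G[:,12] = (00101000011)·(00000000100) mod 2 = 0+0+0+0+0+0+0+0+0+0+0 mod 2 = 0
  c[13] = d·G[:,13] = (00101000011)·(00000000010) mod 2 = 0+0+0+0+0+0+0+0+0+1+0 mod 2 = 1
  c[14] = d·G[:,14] = (00101000011)·(00000000001) mod 2 = 0+0+0+0+0+0+0+0+0+0+1 mod 2 = 1
Codeword = 010101011000011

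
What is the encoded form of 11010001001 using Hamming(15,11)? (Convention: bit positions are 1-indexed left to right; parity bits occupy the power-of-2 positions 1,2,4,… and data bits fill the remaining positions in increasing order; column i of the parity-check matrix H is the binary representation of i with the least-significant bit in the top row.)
Codeword c = d · G (mod 2), d = 11010001001:
  c[0] = d·G[:,0] = (11010001001)·(11011010101) mod 2 = 1+1+0+1+0+0+0+0+0+0+1 mod 2 = 0
  c[1] = d·G[:,1] = (11010001001)·(10110110011) mod 2 = 1+0+0+1+0+0+0+0+0+0+1 mod 2 = 1
  c[2] = d·G[:,2] = (11010001001)·(10000000000) mod 2 = 1+0+0+0+0+0+0+0+0+0+0 mod 2 = 1
  c[3] = d·G[:,3] = (11010001001)·(01110001111) mod 2 = 0+1+0+1+0+0+0+1+0+0+1 mod 2 = 0
  c[4] = d·G[:,4] = (11010001001)·(01000000000) mod 2 = 0+1+0+0+0+0+0+0+0+0+0 mod 2 = 1
  c[5] = d·G[:,5] = (11010001001)·(00100000000) mod 2 = 0+0+0+0+0+0+0+0+0+0+0 mod 2 = 0
  c[6] = d·G[:,6] = (11010001001)·(00010000000) mod 2 = 0+0+0+1+0+0+0+0+0+0+0 mod 2 = 1
  c[7] = d·G[:,7] = (11010001001)·(00001111111) mod 2 = 0+0+0+0+0+0+0+1+0+0+1 mod 2 = 0
  c[8] = d·G[:,8] = (11010001001)·(00001000000) mod 2 = 0+0+0+0+0+0+0+0+0+0+0 mod 2 = 0
  c[9] = d·G[:,9] = (11010001001)·(00000100000) mod 2 = 0+0+0+0+0+0+0+0+0+0+0 mod 2 = 0
  c[10] = d·G[:,10] = (11010001001)·(00000010000) mod 2 = 0+0+0+0+0+0+0+0+0+0+0 mod 2 = 0
  c[11] = d·G[:,11] = (11010001001)·(00000001000) mod 2 = 0+0+0+0+0+0+0+1+0+0+0 mod 2 = 1
  c[12] = d·G[:,12] = (11010001001)·(00000000100) mod 2 = 0+0+0+0+0+0+0+0+0+0+0 mod 2 = 0
  c[13] = d·G[:,13] = (11010001001)·(00000000010) mod 2 = 0+0+0+0+0+0+0+0+0+0+0 mod 2 = 0
  c[14] = d·G[:,14] = (11010001001)·(00000000001) mod 2 = 0+0+0+0+0+0+0+0+0+0+1 mod 2 = 1
Codeword = 011010100001001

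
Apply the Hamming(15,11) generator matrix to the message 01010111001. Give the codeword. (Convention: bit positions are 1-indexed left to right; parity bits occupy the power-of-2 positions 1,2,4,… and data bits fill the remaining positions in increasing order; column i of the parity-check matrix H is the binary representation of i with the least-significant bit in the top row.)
Codeword c = d · G (mod 2), d = 01010111001:
  c[0] = d·G[:,0] = (01010111001)·(11011010101) mod 2 = 0+1+0+1+0+0+1+0+0+0+1 mod 2 = 0
  c[1] = d·G[:,1] = (01010111001)·(10110110011) mod 2 = 0+0+0+1+0+1+1+0+0+0+1 mod 2 = 0
  c[2] = d·G[:,2] = (01010111001)·(10000000000) mod 2 = 0+0+0+0+0+0+0+0+0+0+0 mod 2 = 0
  c[3] = d·G[:,3] = (01010111001)·(01110001111) mod 2 = 0+1+0+1+0+0+0+1+0+0+1 mod 2 = 0
  c[4] = d·G[:,4] = (01010111001)·(01000000000) mod 2 = 0+1+0+0+0+0+0+0+0+0+0 mod 2 = 1
  c[5] = d·G[:,5] = (01010111001)·(00100000000) mod 2 = 0+0+0+0+0+0+0+0+0+0+0 mod 2 = 0
  c[6] = d·G[:,6] = (01010111001)·(00010000000) mod 2 = 0+0+0+1+0+0+0+0+0+0+0 mod 2 = 1
  c[7] = d·G[:,7] = (01010111001)·(00001111111) mod 2 = 0+0+0+0+0+1+1+1+0+0+1 mod 2 = 0
  c[8] = d·G[:,8] = (01010111001)·(00001000000) mod 2 = 0+0+0+0+0+0+0+0+0+0+0 mod 2 = 0
  c[9] = d·G[:,9] = (01010111001)·(00000100000) mod 2 = 0+0+0+0+0+1+0+0+0+0+0 mod 2 = 1
  c[10] = d·G[:,10] = (01010111001)·(00000010000) mod 2 = 0+0+0+0+0+0+1+0+0+0+0 mod 2 = 1
  c[11] = d·G[:,11] = (01010111001)·(00000001000) mod 2 = 0+0+0+0+0+0+0+1+0+0+0 mod 2 = 1
  c[12] = d·G[:,12] = (01010111001)·(00000000100) mod 2 = 0+0+0+0+0+0+0+0+0+0+0 mod 2 = 0
  c[13] = d·G[:,13] = (01010111001)·(00000000010) mod 2 = 0+0+0+0+0+0+0+0+0+0+0 mod 2 = 0
  c[14] = d·G[:,14] = (01010111001)·(00000000001) mod 2 = 0+0+0+0+0+0+0+0+0+0+1 mod 2 = 1
Codeword = 000010100111001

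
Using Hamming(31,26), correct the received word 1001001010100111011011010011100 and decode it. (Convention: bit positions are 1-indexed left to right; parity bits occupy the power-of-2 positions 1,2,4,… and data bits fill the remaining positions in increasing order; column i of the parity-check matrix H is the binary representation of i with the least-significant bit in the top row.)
Syndrome s = H · r^T (mod 2), r = 1001001010100111011011010011100:
  s[0] = (1010101010101010101010101010101)·(1001001010100111011011010011100) mod 2 = 1+0+0+0+0+0+1+0+1+0+1+0+0+0+1+0+0+0+1+0+1+0+0+0+0+0+1+0+1+0+0 mod 2 = 1
  s[1] = (0110011001100110011001100110011)·(1001001010100111011011010011100) mod 2 = 0+0+0+0+0+0+1+0+0+0+1+0+0+1+1+0+0+1+1+0+0+1+0+0+0+0+1+0+0+0+0 mod 2 = 0
  s[2] = (0001111000011110000111100001111)·(1001001010100111011011010011100) mod 2 = 0+0+0+1+0+0+1+0+0+0+0+0+0+1+1+0+0+0+0+0+1+1+0+0+0+0+0+1+1+0+0 mod 2 = 0
  s[3] = (0000000111111110000000011111111)·(1001001010100111011011010011100) mod 2 = 0+0+0+0+0+0+0+0+1+0+1+0+0+1+1+0+0+0+0+0+0+0+0+1+0+0+1+1+1+0+0 mod 2 = 0
  s[4] = (0000000000000001111111111111111)·(1001001010100111011011010011100) mod 2 = 0+0+0+0+0+0+0+0+0+0+0+0+0+0+0+1+0+1+1+0+1+1+0+1+0+0+1+1+1+0+0 mod 2 = 1
Syndrome = 10001
Column 17 of H equals this syndrome → error at bit 17 (1-indexed).
Flip bit 17: 1001001010100111011011010011100 → 1001001010100111111011010011100
Extract data bits at positions {3,5,6,7,9,10,11,12,13,14,15,17,18,19,20,21,22,23,24,25,26,27,28,29,30,31}: 00011010011111011010011100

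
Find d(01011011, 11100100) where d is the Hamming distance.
XOR = 10111111, count of 1s = 7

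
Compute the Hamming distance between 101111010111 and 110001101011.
XOR = 011110111100, count of 1s = 8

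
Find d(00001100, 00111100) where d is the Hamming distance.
XOR = 00110000, count of 1s = 2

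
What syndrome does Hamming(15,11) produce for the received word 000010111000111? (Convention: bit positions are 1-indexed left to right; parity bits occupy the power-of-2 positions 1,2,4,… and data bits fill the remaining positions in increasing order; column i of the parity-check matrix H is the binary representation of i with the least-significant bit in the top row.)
Syndrome s = H · r^T (mod 2), r = 000010111000111:
  s[0] = (101010101010101)·(000010111000111) mod 2 = 0+0+0+0+1+0+1+0+1+0+0+0+1+0+1 mod 2 = 1
  s[1] = (011001100110011)·(000010111000111) mod 2 = 0+0+0+0+0+0+1+0+0+0+0+0+0+1+1 mod 2 = 1
  s[2] = (000111100001111)·(000010111000111) mod 2 = 0+0+0+0+1+0+1+0+0+0+0+0+1+1+1 mod 2 = 1
  s[3] = (000000011111111)·(000010111000111) mod 2 = 0+0+0+0+0+0+0+1+1+0+0+0+1+1+1 mod 2 = 1
Syndrome = 1111
Non-zero syndrome: error at position 15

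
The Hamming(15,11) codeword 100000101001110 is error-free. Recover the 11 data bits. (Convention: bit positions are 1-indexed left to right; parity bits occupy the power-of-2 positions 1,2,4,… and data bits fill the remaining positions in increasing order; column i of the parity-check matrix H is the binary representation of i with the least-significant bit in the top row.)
Parity bits occupy power-of-2 positions; data bits are at positions {3,5,6,7,9,10,11,12,13,14,15} (1-indexed).
Extract: c[3]=0 c[5]=0 c[6]=0 c[7]=1 c[9]=1 c[10]=0 c[11]=0 c[12]=1 c[13]=1 c[14]=1 c[15]=0
Data = 00011001110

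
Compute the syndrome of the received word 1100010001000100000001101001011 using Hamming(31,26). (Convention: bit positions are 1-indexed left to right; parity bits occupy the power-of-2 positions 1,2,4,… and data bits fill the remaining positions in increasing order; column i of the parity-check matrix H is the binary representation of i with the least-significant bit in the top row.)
Syndrome s = H · r^T (mod 2), r = 1100010001000100000001101001011:
  s[0] = (1010101010101010101010101010101)·(1100010001000100000001101001011) mod 2 = 1+0+0+0+0+0+0+0+0+0+0+0+0+0+0+0+0+0+0+0+0+0+1+0+1+0+0+0+0+0+1 mod 2 = 0
  s[1] = (0110011001100110011001100110011)·(1100010001000100000001101001011) mod 2 = 0+1+0+0+0+1+0+0+0+1+0+0+0+1+0+0+0+0+0+0+0+1+1+0+0+0+0+0+0+1+1 mod 2 = 0
  s[2] = (0001111000011110000111100001111)·(1100010001000100000001101001011) mod 2 = 0+0+0+0+0+1+0+0+0+0+0+0+0+1+0+0+0+0+0+0+0+1+1+0+0+0+0+1+0+1+1 mod 2 = 1
  s[3] = (0000000111111110000000011111111)·(1100010001000100000001101001011) mod 2 = 0+0+0+0+0+0+0+0+0+1+0+0+0+1+0+0+0+0+0+0+0+0+0+0+1+0+0+1+0+1+1 mod 2 = 0
  s[4] = (0000000000000001111111111111111)·(1100010001000100000001101001011) mod 2 = 0+0+0+0+0+0+0+0+0+0+0+0+0+0+0+0+0+0+0+0+0+1+1+0+1+0+0+1+0+1+1 mod 2 = 0
Syndrome = 00100
Non-zero syndrome: error at position 4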